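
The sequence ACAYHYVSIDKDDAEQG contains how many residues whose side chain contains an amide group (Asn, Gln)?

1

Matching residues: Q16.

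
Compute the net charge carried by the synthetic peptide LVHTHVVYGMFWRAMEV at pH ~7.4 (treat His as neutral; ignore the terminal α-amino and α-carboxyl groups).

0

Near pH 7.4, K and R contribute +1 each, D and E contribute −1 each, and every other side chain (His included, as stated) is uncharged.
Positive (K, R): R13 → +1.
Negative (D, E): E16 → −1.
Net charge = (+1) + (−1) = 0.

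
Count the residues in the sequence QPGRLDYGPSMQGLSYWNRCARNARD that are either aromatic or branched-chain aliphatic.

Aromatic: F, W, Y. Branched-chain aliphatic: I, L, V.
Aromatic residues here: Y7, Y16, W17 (3).
Branched-chain aliphatic residues here: L5, L14 (2).
The two groups share no amino acid, so total = 3 + 2 = 5.

5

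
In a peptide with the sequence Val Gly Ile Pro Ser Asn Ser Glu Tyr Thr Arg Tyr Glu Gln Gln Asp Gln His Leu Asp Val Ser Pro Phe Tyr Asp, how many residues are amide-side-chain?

The amide-side-chain residues are Asn (N) and Gln (Q).
Matching residues: Asn6, Gln14, Gln15, Gln17.

4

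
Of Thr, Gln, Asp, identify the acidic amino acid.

Asp

Only D (aspartate) and E (glutamate) carry a side-chain carboxylic acid.
Of the listed options, only Asp belongs to this group.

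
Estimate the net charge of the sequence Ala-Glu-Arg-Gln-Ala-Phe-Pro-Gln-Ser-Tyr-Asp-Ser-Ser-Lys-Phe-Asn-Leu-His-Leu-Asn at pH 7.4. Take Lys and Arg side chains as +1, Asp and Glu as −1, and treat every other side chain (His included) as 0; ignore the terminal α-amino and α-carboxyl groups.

0

Positive (K, R): Arg3, Lys14 → +2.
Negative (D, E): Glu2, Asp11 → −2.
Net charge = (+2) + (−2) = 0.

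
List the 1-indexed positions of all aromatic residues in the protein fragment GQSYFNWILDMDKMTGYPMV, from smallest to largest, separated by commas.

Phenylalanine (F), tryptophan (W), and tyrosine (Y) have aromatic ring side chains.
Matching residues: Y4, F5, W7, Y17.

4, 5, 7, 17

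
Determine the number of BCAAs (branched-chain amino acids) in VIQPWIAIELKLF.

The BCAAs are Val, Leu, and Ile — aliphatic side chains with a branch point.
Matching residues: V1, I2, I6, I8, L10, L12.

6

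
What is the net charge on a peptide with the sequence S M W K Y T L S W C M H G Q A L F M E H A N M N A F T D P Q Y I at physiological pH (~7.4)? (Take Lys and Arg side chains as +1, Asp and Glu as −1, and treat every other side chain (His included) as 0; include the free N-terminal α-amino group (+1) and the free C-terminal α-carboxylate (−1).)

-1

Positive (K, R): K4 → +1.
Negative (D, E): E19, D28 → −2.
The N-terminus (+1) and C-terminus (−1) cancel.
Net charge = (+1) + (−2) = −1.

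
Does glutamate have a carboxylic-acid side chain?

Aspartate (D) and glutamate (E) have carboxylic-acid side chains and are the acidic amino acids.
Glutamate is in this group.

Yes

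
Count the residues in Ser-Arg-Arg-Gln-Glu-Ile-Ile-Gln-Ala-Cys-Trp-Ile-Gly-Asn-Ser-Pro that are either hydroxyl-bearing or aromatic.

3

Hydroxyl-bearing: S, T, Y. Aromatic: F, W, Y.
Hydroxyl-bearing residues here: Ser1, Ser15 (2).
Aromatic residues here: Trp11 (1).
(Y belongs to both groups, but none appear in this sequence.) Total = 2 + 1 = 3.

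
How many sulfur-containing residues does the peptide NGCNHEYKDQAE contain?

1

Cysteine (C, thiol) and methionine (M, thioether) are the two sulfur-containing amino acids.
Matching residues: C3.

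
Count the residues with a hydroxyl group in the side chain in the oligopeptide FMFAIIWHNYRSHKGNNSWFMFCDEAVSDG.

4

Serine (S), threonine (T), and tyrosine (Y) each carry a hydroxyl group on the side chain.
Matching residues: Y10, S12, S18, S28.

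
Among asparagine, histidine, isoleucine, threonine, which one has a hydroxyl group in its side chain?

threonine

S, T, and Y are the three residues with a side-chain hydroxyl.
Of the listed options, only threonine belongs to this group.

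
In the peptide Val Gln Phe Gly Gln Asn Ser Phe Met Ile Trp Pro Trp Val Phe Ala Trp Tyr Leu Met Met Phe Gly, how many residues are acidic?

Only D (aspartate) and E (glutamate) carry a side-chain carboxylic acid.
None of the 23 residues belong to this group.

0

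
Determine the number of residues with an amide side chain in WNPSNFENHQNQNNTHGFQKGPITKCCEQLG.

10

The amide-side-chain residues are Asn (N) and Gln (Q).
Matching residues: N2, N5, N8, Q10, N11, Q12, N13, N14, Q19, Q29.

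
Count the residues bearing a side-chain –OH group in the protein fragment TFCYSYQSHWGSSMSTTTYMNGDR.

12

Serine (S), threonine (T), and tyrosine (Y) each carry a hydroxyl group on the side chain.
Matching residues: T1, Y4, S5, Y6, S8, S12, S13, S15, T16, T17, T18, Y19.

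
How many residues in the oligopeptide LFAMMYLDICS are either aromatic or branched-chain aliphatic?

Aromatic: F, W, Y. Branched-chain aliphatic: I, L, V.
Aromatic residues here: F2, Y6 (2).
Branched-chain aliphatic residues here: L1, L7, I9 (3).
The two groups share no amino acid, so total = 2 + 3 = 5.

5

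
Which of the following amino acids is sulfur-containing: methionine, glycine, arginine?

methionine

Only Cys (C) and Met (M) have a sulfur atom in the side chain.
Of the listed options, only methionine belongs to this group.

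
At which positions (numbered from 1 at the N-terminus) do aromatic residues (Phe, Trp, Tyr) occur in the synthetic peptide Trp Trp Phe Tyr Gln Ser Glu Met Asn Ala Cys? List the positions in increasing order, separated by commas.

Matching residues: Trp1, Trp2, Phe3, Tyr4.

1, 2, 3, 4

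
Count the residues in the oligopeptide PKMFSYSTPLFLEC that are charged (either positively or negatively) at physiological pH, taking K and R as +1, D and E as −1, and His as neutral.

2

Charged side chains at pH ~7.4: K, R (positive); D, E (negative).
Matching residues: K2, E13.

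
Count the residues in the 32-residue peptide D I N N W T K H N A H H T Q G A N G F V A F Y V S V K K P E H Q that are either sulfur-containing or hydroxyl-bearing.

Sulfur-containing: C, M. Hydroxyl-bearing: S, T, Y.
Sulfur-containing residues here: none (0).
Hydroxyl-bearing residues here: T6, T13, Y23, S25 (4).
The two groups share no amino acid, so total = 0 + 4 = 4.

4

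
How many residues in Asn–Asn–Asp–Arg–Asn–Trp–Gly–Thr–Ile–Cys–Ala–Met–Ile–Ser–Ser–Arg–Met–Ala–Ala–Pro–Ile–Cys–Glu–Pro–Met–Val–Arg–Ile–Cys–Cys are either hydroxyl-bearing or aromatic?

Hydroxyl-bearing: S, T, Y. Aromatic: F, W, Y.
Hydroxyl-bearing residues here: Thr8, Ser14, Ser15 (3).
Aromatic residues here: Trp6 (1).
(Y belongs to both groups, but none appear in this sequence.) Total = 3 + 1 = 4.

4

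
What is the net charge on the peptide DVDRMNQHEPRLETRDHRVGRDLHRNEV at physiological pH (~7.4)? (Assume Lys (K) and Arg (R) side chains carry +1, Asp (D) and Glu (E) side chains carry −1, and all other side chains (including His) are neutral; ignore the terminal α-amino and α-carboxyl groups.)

Positive (K, R): R4, R11, R15, R18, R21, R25 → +6.
Negative (D, E): D1, D3, E9, E13, D16, D22, E27 → −7.
Net charge = (+6) + (−7) = −1.

-1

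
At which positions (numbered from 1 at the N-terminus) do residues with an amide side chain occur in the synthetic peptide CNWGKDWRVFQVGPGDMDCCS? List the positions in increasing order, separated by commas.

Only N (asparagine) and Q (glutamine) carry a side-chain carboxamide.
Matching residues: N2, Q11.

2, 11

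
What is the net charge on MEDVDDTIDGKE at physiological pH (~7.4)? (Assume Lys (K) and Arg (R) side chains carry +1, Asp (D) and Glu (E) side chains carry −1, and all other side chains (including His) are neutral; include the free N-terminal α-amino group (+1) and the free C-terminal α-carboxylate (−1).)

-5

Positive (K, R): K11 → +1.
Negative (D, E): E2, D3, D5, D6, D9, E12 → −6.
The N-terminus (+1) and C-terminus (−1) cancel.
Net charge = (+1) + (−6) = −5.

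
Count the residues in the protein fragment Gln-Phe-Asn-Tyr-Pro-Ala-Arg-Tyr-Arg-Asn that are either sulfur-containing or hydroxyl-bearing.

2

Sulfur-containing: C, M. Hydroxyl-bearing: S, T, Y.
Sulfur-containing residues here: none (0).
Hydroxyl-bearing residues here: Tyr4, Tyr8 (2).
The two groups share no amino acid, so total = 0 + 2 = 2.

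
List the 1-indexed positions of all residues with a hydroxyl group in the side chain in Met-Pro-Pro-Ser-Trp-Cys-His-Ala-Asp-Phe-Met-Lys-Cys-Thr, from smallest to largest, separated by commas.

S, T, and Y are the three residues with a side-chain hydroxyl.
Matching residues: Ser4, Thr14.

4, 14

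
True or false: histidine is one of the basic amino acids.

K, R, and H are the three residues with basic side chains (ε-amine, guanidinium, and imidazole respectively).
Histidine is in this group.

True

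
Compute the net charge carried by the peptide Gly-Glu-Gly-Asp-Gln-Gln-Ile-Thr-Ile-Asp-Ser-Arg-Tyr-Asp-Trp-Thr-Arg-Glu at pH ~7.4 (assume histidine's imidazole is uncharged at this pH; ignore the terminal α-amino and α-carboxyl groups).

-3

The side chains ionized at physiological pH are Lys/Arg (+1) and Asp/Glu (−1); with His treated as neutral, nothing else contributes.
Positive (K, R): Arg12, Arg17 → +2.
Negative (D, E): Glu2, Asp4, Asp10, Asp14, Glu18 → −5.
Net charge = (+2) + (−5) = −3.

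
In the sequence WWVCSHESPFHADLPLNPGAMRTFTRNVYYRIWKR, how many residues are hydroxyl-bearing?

Serine (S), threonine (T), and tyrosine (Y) each carry a hydroxyl group on the side chain.
Matching residues: S5, S8, T23, T25, Y29, Y30.

6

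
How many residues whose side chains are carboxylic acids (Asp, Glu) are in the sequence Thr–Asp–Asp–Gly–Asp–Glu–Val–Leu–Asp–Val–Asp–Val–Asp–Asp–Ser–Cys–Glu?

Matching residues: Asp2, Asp3, Asp5, Glu6, Asp9, Asp11, Asp13, Asp14, Glu17.

9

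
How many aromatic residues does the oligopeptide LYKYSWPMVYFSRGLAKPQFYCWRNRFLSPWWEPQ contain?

The aromatic amino acids are Phe (F, benzyl), Trp (W, indole), and Tyr (Y, phenol).
Matching residues: Y2, Y4, W6, Y10, F11, F20, Y21, W23, F27, W31, W32.

11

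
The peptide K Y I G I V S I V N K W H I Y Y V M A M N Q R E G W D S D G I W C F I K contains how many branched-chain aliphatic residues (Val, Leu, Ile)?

Matching residues: I3, I5, V6, I8, V9, I14, V17, I31, I35.

9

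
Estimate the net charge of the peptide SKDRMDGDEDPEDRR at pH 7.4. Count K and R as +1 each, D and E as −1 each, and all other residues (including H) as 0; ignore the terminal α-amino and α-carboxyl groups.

-3

Positive (K, R): K2, R4, R14, R15 → +4.
Negative (D, E): D3, D6, D8, E9, D10, E12, D13 → −7.
Net charge = (+4) + (−7) = −3.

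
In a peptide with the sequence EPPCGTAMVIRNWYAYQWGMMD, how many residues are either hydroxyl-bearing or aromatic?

Hydroxyl-bearing: S, T, Y. Aromatic: F, W, Y.
Hydroxyl-bearing residues here: T6, Y14, Y16 (3).
Aromatic residues here: W13, Y14, Y16, W18 (4).
Y is in both groups, so the 2 Y residues must not be double-counted.
Total = 3 + 4 − 2 = 5.

5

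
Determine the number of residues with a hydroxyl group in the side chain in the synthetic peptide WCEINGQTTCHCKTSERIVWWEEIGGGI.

4

Serine (S), threonine (T), and tyrosine (Y) each carry a hydroxyl group on the side chain.
Matching residues: T8, T9, T14, S15.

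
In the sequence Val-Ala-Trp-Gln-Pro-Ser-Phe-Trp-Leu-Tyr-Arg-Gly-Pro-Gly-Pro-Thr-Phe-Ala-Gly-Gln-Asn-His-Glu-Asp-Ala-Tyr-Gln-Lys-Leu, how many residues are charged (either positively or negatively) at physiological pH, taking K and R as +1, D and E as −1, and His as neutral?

Charged side chains at pH ~7.4: K, R (positive); D, E (negative).
Matching residues: Arg11, Glu23, Asp24, Lys28.

4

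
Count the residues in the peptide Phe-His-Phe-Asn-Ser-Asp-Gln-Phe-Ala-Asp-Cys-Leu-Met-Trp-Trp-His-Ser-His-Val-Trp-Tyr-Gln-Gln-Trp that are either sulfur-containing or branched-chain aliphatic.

Sulfur-containing: C, M. Branched-chain aliphatic: I, L, V.
Sulfur-containing residues here: Cys11, Met13 (2).
Branched-chain aliphatic residues here: Leu12, Val19 (2).
The two groups share no amino acid, so total = 2 + 2 = 4.

4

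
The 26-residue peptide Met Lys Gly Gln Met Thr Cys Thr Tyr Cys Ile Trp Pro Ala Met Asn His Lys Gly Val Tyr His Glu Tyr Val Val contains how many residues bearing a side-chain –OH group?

S, T, and Y are the three residues with a side-chain hydroxyl.
Matching residues: Thr6, Thr8, Tyr9, Tyr21, Tyr24.

5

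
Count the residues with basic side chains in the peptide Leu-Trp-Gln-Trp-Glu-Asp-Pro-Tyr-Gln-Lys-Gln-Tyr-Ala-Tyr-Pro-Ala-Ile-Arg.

K, R, and H are the three residues with basic side chains (ε-amine, guanidinium, and imidazole respectively).
Matching residues: Lys10, Arg18.

2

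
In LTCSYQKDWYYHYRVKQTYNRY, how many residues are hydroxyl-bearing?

The –OH-bearing residues are Ser, Thr (aliphatic alcohols), and Tyr (phenol).
Matching residues: T2, S4, Y5, Y10, Y11, Y13, T18, Y19, Y22.

9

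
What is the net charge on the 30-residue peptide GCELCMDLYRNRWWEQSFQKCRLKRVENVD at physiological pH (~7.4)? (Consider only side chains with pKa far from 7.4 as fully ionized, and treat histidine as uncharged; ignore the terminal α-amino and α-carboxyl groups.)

Near pH 7.4, K and R contribute +1 each, D and E contribute −1 each, and every other side chain (His included, as stated) is uncharged.
Positive (K, R): R10, R12, K20, R22, K24, R25 → +6.
Negative (D, E): E3, D7, E15, E27, D30 → −5.
Net charge = (+6) + (−5) = +1.

+1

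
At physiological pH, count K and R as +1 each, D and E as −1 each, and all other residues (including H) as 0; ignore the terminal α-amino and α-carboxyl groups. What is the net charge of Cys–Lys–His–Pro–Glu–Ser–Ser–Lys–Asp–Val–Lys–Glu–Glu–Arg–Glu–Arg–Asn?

Positive (K, R): Lys2, Lys8, Lys11, Arg14, Arg16 → +5.
Negative (D, E): Glu5, Asp9, Glu12, Glu13, Glu15 → −5.
Net charge = (+5) + (−5) = 0.

0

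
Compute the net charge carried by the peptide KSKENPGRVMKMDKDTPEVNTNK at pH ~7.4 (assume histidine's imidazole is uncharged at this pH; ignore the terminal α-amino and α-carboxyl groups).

+2

The side chains ionized at physiological pH are Lys/Arg (+1) and Asp/Glu (−1); with His treated as neutral, nothing else contributes.
Positive (K, R): K1, K3, R8, K11, K14, K23 → +6.
Negative (D, E): E4, D13, D15, E18 → −4.
Net charge = (+6) + (−4) = +2.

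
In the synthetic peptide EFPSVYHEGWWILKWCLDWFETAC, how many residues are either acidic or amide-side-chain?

4

Acidic: D, E. Amide-side-chain: N, Q.
Acidic residues here: E1, E8, D18, E21 (4).
Amide-side-chain residues here: none (0).
The two groups share no amino acid, so total = 4 + 0 = 4.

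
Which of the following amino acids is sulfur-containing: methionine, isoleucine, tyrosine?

The sulfur-bearing residues are cysteine (–SH) and methionine (–S–CH₃).
Of the listed options, only methionine belongs to this group.

methionine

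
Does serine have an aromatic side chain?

Phenylalanine (F), tryptophan (W), and tyrosine (Y) have aromatic ring side chains.
Serine is not in this group.

No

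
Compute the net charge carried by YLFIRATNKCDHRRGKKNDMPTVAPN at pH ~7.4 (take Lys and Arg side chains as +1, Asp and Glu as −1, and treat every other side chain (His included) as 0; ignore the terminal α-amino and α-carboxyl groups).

+4

Positive (K, R): R5, K9, R13, R14, K16, K17 → +6.
Negative (D, E): D11, D19 → −2.
Net charge = (+6) + (−2) = +4.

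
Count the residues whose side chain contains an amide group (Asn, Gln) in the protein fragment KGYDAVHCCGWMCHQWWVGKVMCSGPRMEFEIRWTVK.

1

Matching residues: Q15.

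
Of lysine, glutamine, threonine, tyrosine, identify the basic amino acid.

lysine

K, R, and H are the three residues with basic side chains (ε-amine, guanidinium, and imidazole respectively).
Of the listed options, only lysine belongs to this group.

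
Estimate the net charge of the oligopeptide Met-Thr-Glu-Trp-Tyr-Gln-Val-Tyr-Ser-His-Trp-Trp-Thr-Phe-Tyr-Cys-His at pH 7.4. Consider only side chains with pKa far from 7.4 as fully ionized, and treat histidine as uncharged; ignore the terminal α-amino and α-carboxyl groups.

The side chains ionized at physiological pH are Lys/Arg (+1) and Asp/Glu (−1); with His treated as neutral, nothing else contributes.
Positive (K, R): none → +0.
Negative (D, E): Glu3 → −1.
Net charge = (+0) + (−1) = −1.

-1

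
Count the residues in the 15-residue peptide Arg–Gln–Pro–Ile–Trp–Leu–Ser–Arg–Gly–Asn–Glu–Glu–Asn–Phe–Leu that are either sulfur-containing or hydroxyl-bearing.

1

Sulfur-containing: C, M. Hydroxyl-bearing: S, T, Y.
Sulfur-containing residues here: none (0).
Hydroxyl-bearing residues here: Ser7 (1).
The two groups share no amino acid, so total = 0 + 1 = 1.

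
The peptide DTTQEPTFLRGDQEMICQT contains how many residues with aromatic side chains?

F, W, and Y each carry an aromatic ring on the side chain.
Matching residues: F8.

1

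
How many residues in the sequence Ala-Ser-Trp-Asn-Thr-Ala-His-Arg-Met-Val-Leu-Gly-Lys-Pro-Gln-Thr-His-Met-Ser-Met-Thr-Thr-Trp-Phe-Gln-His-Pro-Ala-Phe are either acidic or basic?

Acidic: D, E. Basic: H, K, R.
Acidic residues here: none (0).
Basic residues here: His7, Arg8, Lys13, His17, His26 (5).
The two groups share no amino acid, so total = 0 + 5 = 5.

5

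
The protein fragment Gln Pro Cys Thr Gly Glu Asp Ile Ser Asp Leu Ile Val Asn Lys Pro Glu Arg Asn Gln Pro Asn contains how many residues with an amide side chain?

5

Only N (asparagine) and Q (glutamine) carry a side-chain carboxamide.
Matching residues: Gln1, Asn14, Asn19, Gln20, Asn22.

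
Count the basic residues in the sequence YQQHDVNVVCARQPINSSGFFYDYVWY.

K, R, and H are the three residues with basic side chains (ε-amine, guanidinium, and imidazole respectively).
Matching residues: H4, R12.

2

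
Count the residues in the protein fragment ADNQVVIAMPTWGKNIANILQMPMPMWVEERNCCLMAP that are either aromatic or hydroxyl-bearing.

3

Aromatic: F, W, Y. Hydroxyl-bearing: S, T, Y.
Aromatic residues here: W12, W27 (2).
Hydroxyl-bearing residues here: T11 (1).
(Y belongs to both groups, but none appear in this sequence.) Total = 2 + 1 = 3.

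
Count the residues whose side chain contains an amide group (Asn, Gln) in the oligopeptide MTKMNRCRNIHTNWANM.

4

Matching residues: N5, N9, N13, N16.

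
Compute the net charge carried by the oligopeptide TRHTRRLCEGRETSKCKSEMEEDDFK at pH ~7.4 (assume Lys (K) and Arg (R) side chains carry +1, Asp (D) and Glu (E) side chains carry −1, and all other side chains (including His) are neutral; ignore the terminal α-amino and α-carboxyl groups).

0

Positive (K, R): R2, R5, R6, R11, K15, K17, K26 → +7.
Negative (D, E): E9, E12, E19, E21, E22, D23, D24 → −7.
Net charge = (+7) + (−7) = 0.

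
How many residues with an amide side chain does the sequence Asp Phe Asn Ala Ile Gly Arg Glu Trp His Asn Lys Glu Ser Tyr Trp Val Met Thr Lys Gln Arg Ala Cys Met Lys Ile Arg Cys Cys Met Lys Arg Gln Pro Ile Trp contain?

4

The amide-side-chain residues are Asn (N) and Gln (Q).
Matching residues: Asn3, Asn11, Gln21, Gln34.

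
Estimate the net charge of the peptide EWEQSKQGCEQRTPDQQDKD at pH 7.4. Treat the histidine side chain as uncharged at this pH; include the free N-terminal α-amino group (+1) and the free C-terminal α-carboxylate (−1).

-3

The side chains ionized at physiological pH are Lys/Arg (+1) and Asp/Glu (−1); with His treated as neutral, nothing else contributes.
Positive (K, R): K6, R12, K19 → +3.
Negative (D, E): E1, E3, E10, D15, D18, D20 → −6.
The N-terminus (+1) and C-terminus (−1) cancel.
Net charge = (+3) + (−6) = −3.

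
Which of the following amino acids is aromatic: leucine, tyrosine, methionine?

tyrosine

The aromatic amino acids are Phe (F, benzyl), Trp (W, indole), and Tyr (Y, phenol).
Of the listed options, only tyrosine belongs to this group.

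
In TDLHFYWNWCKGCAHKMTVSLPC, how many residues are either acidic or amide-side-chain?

2

Acidic: D, E. Amide-side-chain: N, Q.
Acidic residues here: D2 (1).
Amide-side-chain residues here: N8 (1).
The two groups share no amino acid, so total = 1 + 1 = 2.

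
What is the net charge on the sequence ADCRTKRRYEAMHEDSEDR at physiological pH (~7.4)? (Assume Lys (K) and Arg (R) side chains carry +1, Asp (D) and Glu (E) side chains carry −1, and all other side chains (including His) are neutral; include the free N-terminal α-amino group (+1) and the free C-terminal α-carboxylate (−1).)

-1

Positive (K, R): R4, K6, R7, R8, R19 → +5.
Negative (D, E): D2, E10, E14, D15, E17, D18 → −6.
The N-terminus (+1) and C-terminus (−1) cancel.
Net charge = (+5) + (−6) = −1.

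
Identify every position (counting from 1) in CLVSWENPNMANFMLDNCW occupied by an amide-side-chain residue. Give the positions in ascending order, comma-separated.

Matching residues: N7, N9, N12, N17.

7, 9, 12, 17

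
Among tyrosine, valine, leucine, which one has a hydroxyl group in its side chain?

The –OH-bearing residues are Ser, Thr (aliphatic alcohols), and Tyr (phenol).
Of the listed options, only tyrosine belongs to this group.

tyrosine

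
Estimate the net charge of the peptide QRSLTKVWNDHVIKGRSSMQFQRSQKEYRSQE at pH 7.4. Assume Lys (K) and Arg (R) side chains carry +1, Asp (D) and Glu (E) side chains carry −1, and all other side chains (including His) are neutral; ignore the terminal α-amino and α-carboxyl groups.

Positive (K, R): R2, K6, K14, R16, R23, K26, R29 → +7.
Negative (D, E): D10, E27, E32 → −3.
Net charge = (+7) + (−3) = +4.

+4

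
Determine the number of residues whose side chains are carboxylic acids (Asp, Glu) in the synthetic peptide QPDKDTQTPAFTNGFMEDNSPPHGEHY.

Matching residues: D3, D5, E17, D18, E25.

5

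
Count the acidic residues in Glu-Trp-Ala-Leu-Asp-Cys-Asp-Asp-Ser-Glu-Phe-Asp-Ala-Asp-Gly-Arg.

The acidic residues are Asp (D) and Glu (E), whose side chains end in a carboxylate group.
Matching residues: Glu1, Asp5, Asp7, Asp8, Glu10, Asp12, Asp14.

7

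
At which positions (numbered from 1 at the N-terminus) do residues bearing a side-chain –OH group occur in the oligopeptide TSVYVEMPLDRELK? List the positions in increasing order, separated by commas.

Serine (S), threonine (T), and tyrosine (Y) each carry a hydroxyl group on the side chain.
Matching residues: T1, S2, Y4.

1, 2, 4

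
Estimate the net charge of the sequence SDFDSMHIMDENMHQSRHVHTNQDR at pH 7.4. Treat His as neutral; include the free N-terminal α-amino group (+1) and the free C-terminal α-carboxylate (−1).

Near pH 7.4, K and R contribute +1 each, D and E contribute −1 each, and every other side chain (His included, as stated) is uncharged.
Positive (K, R): R17, R25 → +2.
Negative (D, E): D2, D4, D10, E11, D24 → −5.
The N-terminus (+1) and C-terminus (−1) cancel.
Net charge = (+2) + (−5) = −3.

-3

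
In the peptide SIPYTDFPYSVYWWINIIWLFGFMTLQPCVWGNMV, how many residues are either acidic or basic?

Acidic: D, E. Basic: H, K, R.
Acidic residues here: D6 (1).
Basic residues here: none (0).
The two groups share no amino acid, so total = 1 + 0 = 1.

1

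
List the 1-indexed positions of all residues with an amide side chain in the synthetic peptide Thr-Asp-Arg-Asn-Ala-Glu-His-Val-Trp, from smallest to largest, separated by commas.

Asparagine (N) and glutamine (Q) have uncharged amide side chains.
Matching residues: Asn4.

4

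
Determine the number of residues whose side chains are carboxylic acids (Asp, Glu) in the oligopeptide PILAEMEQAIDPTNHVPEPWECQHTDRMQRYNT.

6

Matching residues: E5, E7, D11, E18, E21, D26.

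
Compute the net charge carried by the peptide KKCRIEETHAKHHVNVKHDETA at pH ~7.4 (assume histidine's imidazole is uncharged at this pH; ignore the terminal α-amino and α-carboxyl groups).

The side chains ionized at physiological pH are Lys/Arg (+1) and Asp/Glu (−1); with His treated as neutral, nothing else contributes.
Positive (K, R): K1, K2, R4, K11, K17 → +5.
Negative (D, E): E6, E7, D19, E20 → −4.
Net charge = (+5) + (−4) = +1.

+1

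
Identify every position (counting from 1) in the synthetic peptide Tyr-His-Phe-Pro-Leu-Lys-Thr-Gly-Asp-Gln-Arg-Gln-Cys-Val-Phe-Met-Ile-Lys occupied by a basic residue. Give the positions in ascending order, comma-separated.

K, R, and H are the three residues with basic side chains (ε-amine, guanidinium, and imidazole respectively).
Matching residues: His2, Lys6, Arg11, Lys18.

2, 6, 11, 18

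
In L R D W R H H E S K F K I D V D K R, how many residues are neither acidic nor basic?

6

Acidic: D, E. Basic: K, R, H. All other residues are neither.
Matching residues: L1, W4, S9, F11, I13, V15.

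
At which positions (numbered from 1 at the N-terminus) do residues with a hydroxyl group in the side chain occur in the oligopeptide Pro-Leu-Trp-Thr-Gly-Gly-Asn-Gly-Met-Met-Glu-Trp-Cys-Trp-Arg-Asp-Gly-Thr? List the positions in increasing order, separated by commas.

S, T, and Y are the three residues with a side-chain hydroxyl.
Matching residues: Thr4, Thr18.

4, 18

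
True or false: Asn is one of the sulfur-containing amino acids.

The sulfur-bearing residues are cysteine (–SH) and methionine (–S–CH₃).
Asparagine is not in this group.

False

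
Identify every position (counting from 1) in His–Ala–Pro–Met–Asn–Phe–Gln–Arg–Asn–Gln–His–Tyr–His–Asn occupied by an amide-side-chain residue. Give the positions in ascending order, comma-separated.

The amide-side-chain residues are Asn (N) and Gln (Q).
Matching residues: Asn5, Gln7, Asn9, Gln10, Asn14.

5, 7, 9, 10, 14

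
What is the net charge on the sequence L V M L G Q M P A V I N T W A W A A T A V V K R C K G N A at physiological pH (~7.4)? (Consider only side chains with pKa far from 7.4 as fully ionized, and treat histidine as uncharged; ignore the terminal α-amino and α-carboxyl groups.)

The side chains ionized at physiological pH are Lys/Arg (+1) and Asp/Glu (−1); with His treated as neutral, nothing else contributes.
Positive (K, R): K23, R24, K26 → +3.
Negative (D, E): none → −0.
Net charge = (+3) + (−0) = +3.

+3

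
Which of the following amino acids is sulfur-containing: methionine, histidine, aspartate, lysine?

methionine

Cysteine (C, thiol) and methionine (M, thioether) are the two sulfur-containing amino acids.
Of the listed options, only methionine belongs to this group.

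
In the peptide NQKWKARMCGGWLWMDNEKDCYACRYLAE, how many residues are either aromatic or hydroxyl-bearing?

5

Aromatic: F, W, Y. Hydroxyl-bearing: S, T, Y.
Aromatic residues here: W4, W12, W14, Y22, Y26 (5).
Hydroxyl-bearing residues here: Y22, Y26 (2).
Y is in both groups, so the 2 Y residues must not be double-counted.
Total = 5 + 2 − 2 = 5.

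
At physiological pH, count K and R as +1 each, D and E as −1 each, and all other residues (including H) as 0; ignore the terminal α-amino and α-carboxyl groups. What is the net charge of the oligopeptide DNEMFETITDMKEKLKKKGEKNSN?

Positive (K, R): K12, K14, K16, K17, K18, K21 → +6.
Negative (D, E): D1, E3, E6, D10, E13, E20 → −6.
Net charge = (+6) + (−6) = 0.

0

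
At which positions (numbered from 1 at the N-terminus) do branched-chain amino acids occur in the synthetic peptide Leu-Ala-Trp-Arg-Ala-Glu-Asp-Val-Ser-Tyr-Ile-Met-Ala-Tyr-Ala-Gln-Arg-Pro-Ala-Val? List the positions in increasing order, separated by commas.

V, L, and I make up the branched-chain aliphatic group.
Matching residues: Leu1, Val8, Ile11, Val20.

1, 8, 11, 20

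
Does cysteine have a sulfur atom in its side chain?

Cysteine (C, thiol) and methionine (M, thioether) are the two sulfur-containing amino acids.
Cysteine is in this group.

Yes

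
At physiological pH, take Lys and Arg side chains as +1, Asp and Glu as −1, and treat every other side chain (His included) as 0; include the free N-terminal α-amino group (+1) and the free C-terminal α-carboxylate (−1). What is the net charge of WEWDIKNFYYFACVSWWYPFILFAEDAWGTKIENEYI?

-4

Positive (K, R): K6, K31 → +2.
Negative (D, E): E2, D4, E25, D26, E33, E35 → −6.
The N-terminus (+1) and C-terminus (−1) cancel.
Net charge = (+2) + (−6) = −4.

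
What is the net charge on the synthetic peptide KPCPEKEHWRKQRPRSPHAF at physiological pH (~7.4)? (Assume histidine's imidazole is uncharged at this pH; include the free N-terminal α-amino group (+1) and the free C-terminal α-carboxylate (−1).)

+4

The side chains ionized at physiological pH are Lys/Arg (+1) and Asp/Glu (−1); with His treated as neutral, nothing else contributes.
Positive (K, R): K1, K6, R10, K11, R13, R15 → +6.
Negative (D, E): E5, E7 → −2.
The N-terminus (+1) and C-terminus (−1) cancel.
Net charge = (+6) + (−2) = +4.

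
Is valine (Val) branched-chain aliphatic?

The BCAAs are Val, Leu, and Ile — aliphatic side chains with a branch point.
Valine is in this group.

Yes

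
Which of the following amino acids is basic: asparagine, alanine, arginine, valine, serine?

K, R, and H are the three residues with basic side chains (ε-amine, guanidinium, and imidazole respectively).
Of the listed options, only arginine belongs to this group.

arginine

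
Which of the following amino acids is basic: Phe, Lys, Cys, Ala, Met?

Lys

K, R, and H are the three residues with basic side chains (ε-amine, guanidinium, and imidazole respectively).
Of the listed options, only Lys belongs to this group.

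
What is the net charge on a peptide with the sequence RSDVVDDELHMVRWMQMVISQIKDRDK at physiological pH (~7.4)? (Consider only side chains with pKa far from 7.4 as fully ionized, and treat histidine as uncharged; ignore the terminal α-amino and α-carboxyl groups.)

-1

At pH ~7.4 the Lys and Arg side chains are protonated (+1), the Asp and Glu side chains are deprotonated (−1), and with His taken as neutral all other side chains carry no charge.
Positive (K, R): R1, R13, K23, R25, K27 → +5.
Negative (D, E): D3, D6, D7, E8, D24, D26 → −6.
Net charge = (+5) + (−6) = −1.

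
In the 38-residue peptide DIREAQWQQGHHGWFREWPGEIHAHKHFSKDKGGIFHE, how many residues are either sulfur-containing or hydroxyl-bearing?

Sulfur-containing: C, M. Hydroxyl-bearing: S, T, Y.
Sulfur-containing residues here: none (0).
Hydroxyl-bearing residues here: S29 (1).
The two groups share no amino acid, so total = 0 + 1 = 1.

1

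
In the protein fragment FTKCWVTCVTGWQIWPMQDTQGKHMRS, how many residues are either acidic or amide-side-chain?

Acidic: D, E. Amide-side-chain: N, Q.
Acidic residues here: D19 (1).
Amide-side-chain residues here: Q13, Q18, Q21 (3).
The two groups share no amino acid, so total = 1 + 3 = 4.

4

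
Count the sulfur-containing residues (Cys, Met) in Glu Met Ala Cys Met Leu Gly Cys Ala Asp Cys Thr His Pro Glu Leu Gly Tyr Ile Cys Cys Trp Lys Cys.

Matching residues: Met2, Cys4, Met5, Cys8, Cys11, Cys20, Cys21, Cys24.

8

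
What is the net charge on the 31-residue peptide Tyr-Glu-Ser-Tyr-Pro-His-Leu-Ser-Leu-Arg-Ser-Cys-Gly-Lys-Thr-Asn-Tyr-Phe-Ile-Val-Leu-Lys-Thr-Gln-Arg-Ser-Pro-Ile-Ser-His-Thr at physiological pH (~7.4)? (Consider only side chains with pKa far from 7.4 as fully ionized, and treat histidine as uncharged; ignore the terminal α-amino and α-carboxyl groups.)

+3

Near pH 7.4, K and R contribute +1 each, D and E contribute −1 each, and every other side chain (His included, as stated) is uncharged.
Positive (K, R): Arg10, Lys14, Lys22, Arg25 → +4.
Negative (D, E): Glu2 → −1.
Net charge = (+4) + (−1) = +3.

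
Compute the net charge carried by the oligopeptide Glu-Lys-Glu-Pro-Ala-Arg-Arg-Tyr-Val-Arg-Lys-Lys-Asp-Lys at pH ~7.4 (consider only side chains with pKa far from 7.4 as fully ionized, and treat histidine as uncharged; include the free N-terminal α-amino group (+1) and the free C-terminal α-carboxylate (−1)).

+4

At pH ~7.4 the Lys and Arg side chains are protonated (+1), the Asp and Glu side chains are deprotonated (−1), and with His taken as neutral all other side chains carry no charge.
Positive (K, R): Lys2, Arg6, Arg7, Arg10, Lys11, Lys12, Lys14 → +7.
Negative (D, E): Glu1, Glu3, Asp13 → −3.
The N-terminus (+1) and C-terminus (−1) cancel.
Net charge = (+7) + (−3) = +4.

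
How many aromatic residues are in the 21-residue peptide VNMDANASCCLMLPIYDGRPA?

1

Phenylalanine (F), tryptophan (W), and tyrosine (Y) have aromatic ring side chains.
Matching residues: Y16.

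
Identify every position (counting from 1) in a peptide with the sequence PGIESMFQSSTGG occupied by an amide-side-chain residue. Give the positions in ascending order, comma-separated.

8

Asparagine (N) and glutamine (Q) have uncharged amide side chains.
Matching residues: Q8.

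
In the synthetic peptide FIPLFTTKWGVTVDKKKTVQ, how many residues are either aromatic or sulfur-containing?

3

Aromatic: F, W, Y. Sulfur-containing: C, M.
Aromatic residues here: F1, F5, W9 (3).
Sulfur-containing residues here: none (0).
The two groups share no amino acid, so total = 3 + 0 = 3.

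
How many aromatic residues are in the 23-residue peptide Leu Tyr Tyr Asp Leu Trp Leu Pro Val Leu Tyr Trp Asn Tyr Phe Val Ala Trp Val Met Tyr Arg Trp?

The aromatic amino acids are Phe (F, benzyl), Trp (W, indole), and Tyr (Y, phenol).
Matching residues: Tyr2, Tyr3, Trp6, Tyr11, Trp12, Tyr14, Phe15, Trp18, Tyr21, Trp23.

10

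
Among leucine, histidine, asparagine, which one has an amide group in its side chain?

Asparagine (N) and glutamine (Q) have uncharged amide side chains.
Of the listed options, only asparagine belongs to this group.

asparagine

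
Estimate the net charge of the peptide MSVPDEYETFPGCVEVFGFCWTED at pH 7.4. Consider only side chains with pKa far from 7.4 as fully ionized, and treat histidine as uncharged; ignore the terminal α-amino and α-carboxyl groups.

-6

At pH ~7.4 the Lys and Arg side chains are protonated (+1), the Asp and Glu side chains are deprotonated (−1), and with His taken as neutral all other side chains carry no charge.
Positive (K, R): none → +0.
Negative (D, E): D5, E6, E8, E15, E23, D24 → −6.
Net charge = (+0) + (−6) = −6.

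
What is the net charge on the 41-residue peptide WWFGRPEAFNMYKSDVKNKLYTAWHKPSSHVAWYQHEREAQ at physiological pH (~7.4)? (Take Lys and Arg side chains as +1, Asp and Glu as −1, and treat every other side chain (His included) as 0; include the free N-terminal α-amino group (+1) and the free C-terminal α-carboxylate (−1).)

Positive (K, R): R5, K13, K17, K19, K26, R38 → +6.
Negative (D, E): E7, D15, E37, E39 → −4.
The N-terminus (+1) and C-terminus (−1) cancel.
Net charge = (+6) + (−4) = +2.

+2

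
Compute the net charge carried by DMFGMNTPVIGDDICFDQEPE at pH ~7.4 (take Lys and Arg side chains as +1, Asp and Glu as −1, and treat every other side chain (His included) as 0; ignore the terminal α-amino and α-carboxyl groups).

Positive (K, R): none → +0.
Negative (D, E): D1, D12, D13, D17, E19, E21 → −6.
Net charge = (+0) + (−6) = −6.

-6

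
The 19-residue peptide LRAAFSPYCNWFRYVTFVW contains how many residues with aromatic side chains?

The aromatic amino acids are Phe (F, benzyl), Trp (W, indole), and Tyr (Y, phenol).
Matching residues: F5, Y8, W11, F12, Y14, F17, W19.

7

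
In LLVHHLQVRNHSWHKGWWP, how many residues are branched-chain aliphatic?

5

The BCAAs are Val, Leu, and Ile — aliphatic side chains with a branch point.
Matching residues: L1, L2, V3, L6, V8.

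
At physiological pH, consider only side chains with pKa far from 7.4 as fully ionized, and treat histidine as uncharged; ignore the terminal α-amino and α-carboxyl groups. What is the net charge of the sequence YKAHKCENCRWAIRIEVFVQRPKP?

Near pH 7.4, K and R contribute +1 each, D and E contribute −1 each, and every other side chain (His included, as stated) is uncharged.
Positive (K, R): K2, K5, R10, R14, R21, K23 → +6.
Negative (D, E): E7, E16 → −2.
Net charge = (+6) + (−2) = +4.

+4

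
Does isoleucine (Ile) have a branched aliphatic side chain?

Yes

The BCAAs are Val, Leu, and Ile — aliphatic side chains with a branch point.
Isoleucine is in this group.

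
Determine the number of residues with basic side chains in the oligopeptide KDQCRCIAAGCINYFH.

K, R, and H are the three residues with basic side chains (ε-amine, guanidinium, and imidazole respectively).
Matching residues: K1, R5, H16.

3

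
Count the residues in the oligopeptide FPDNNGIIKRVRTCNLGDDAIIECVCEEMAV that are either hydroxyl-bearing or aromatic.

2

Hydroxyl-bearing: S, T, Y. Aromatic: F, W, Y.
Hydroxyl-bearing residues here: T13 (1).
Aromatic residues here: F1 (1).
(Y belongs to both groups, but none appear in this sequence.) Total = 1 + 1 = 2.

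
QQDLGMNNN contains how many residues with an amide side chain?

5

Asparagine (N) and glutamine (Q) have uncharged amide side chains.
Matching residues: Q1, Q2, N7, N8, N9.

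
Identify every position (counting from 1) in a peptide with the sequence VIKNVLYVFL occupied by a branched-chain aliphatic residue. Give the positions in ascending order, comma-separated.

Valine (V), leucine (L), and isoleucine (I) are the branched-chain amino acids.
Matching residues: V1, I2, V5, L6, V8, L10.

1, 2, 5, 6, 8, 10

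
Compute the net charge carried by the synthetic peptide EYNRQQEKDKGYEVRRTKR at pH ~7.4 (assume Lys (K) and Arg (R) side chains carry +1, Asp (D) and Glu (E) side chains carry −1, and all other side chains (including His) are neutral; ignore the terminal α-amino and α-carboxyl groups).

+3

Positive (K, R): R4, K8, K10, R15, R16, K18, R19 → +7.
Negative (D, E): E1, E7, D9, E13 → −4.
Net charge = (+7) + (−4) = +3.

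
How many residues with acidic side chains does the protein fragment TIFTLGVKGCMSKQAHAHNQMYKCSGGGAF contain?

0

Aspartate (D) and glutamate (E) have carboxylic-acid side chains and are the acidic amino acids.
None of the 30 residues belong to this group.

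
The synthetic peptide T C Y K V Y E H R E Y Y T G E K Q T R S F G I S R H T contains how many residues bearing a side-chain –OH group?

10

S, T, and Y are the three residues with a side-chain hydroxyl.
Matching residues: T1, Y3, Y6, Y11, Y12, T13, T18, S20, S24, T27.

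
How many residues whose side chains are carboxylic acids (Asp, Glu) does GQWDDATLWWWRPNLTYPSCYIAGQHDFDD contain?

Matching residues: D4, D5, D27, D29, D30.

5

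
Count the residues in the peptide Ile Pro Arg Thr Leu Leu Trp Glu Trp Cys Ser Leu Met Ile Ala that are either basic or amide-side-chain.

1

Basic: H, K, R. Amide-side-chain: N, Q.
Basic residues here: Arg3 (1).
Amide-side-chain residues here: none (0).
The two groups share no amino acid, so total = 1 + 0 = 1.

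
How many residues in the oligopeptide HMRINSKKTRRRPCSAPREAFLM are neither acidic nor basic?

Acidic: D, E. Basic: K, R, H. All other residues are neither.
Matching residues: M2, I4, N5, S6, T9, P13, C14, S15, A16, P17, A20, F21, L22, M23.

14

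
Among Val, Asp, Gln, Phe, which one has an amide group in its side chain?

Gln

The amide-side-chain residues are Asn (N) and Gln (Q).
Of the listed options, only Gln belongs to this group.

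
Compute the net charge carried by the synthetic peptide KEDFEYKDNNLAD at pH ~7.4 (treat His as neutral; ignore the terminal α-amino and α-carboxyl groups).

-3

At pH ~7.4 the Lys and Arg side chains are protonated (+1), the Asp and Glu side chains are deprotonated (−1), and with His taken as neutral all other side chains carry no charge.
Positive (K, R): K1, K7 → +2.
Negative (D, E): E2, D3, E5, D8, D13 → −5.
Net charge = (+2) + (−5) = −3.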